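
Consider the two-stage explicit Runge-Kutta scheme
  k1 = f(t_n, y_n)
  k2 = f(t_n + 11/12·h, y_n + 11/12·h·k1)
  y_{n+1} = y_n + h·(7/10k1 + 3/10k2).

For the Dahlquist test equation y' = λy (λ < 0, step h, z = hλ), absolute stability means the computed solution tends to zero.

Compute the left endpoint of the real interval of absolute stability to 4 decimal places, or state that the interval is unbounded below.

On y'=λy, z=hλ:
  k1=λy_n ⇒ h·k1=z·y_n;  k2=λ(1+11/12z)y_n ⇒ h·k2=z(1+11/12z)y_n
  y_{n+1}/y_n = 1 + 7/10z + 3/10z(1+11/12z) = 1 + z + 11/40z²
  Hence R(z) = 1 + z + 11/40z².

Solve |R(x)|<1 on ℝ⁻.
x=-1: |R|=0.2750
R=1: x+11/40x²=0 ⇒ x=−40/11=-3.6364; min R=1−1/(4·11/40)=0.0909>−1
Confirm numerically:
  x=-2.950: |R|=0.44319 <1
  x=-2.896: |R|=0.41037 <1
  x=-2.765: |R|=0.33744 <1
  x=-1.826: |R|=0.09093 <1
  x=-4.202: |R|=1.65362 >1
  x=-4.126: |R|=1.55557 >1
  x=-4.041: |R|=1.44966 >1
Stable set (-3.6364, 0).

z* = -3.6364.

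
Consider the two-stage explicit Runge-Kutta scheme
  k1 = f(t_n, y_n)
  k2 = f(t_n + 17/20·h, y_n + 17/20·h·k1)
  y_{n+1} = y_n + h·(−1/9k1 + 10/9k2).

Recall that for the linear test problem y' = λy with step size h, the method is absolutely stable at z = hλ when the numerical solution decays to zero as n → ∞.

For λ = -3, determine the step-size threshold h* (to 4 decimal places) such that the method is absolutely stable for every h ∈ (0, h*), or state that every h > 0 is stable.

(-1.0588,0); λ=-3 ⇒ h* = (18/17)/3 = 0.3529.

Set f=λy, z=hλ:
  k1=λy_n ⇒ h·k1=z·y_n;  k2=λ(1+17/20z)y_n ⇒ h·k2=z(1+17/20z)y_n
  y_{n+1}/y_n = 1 − 1/9z + 10/9z(1+17/20z) = 1 + z + 17/18z²
  so R(z) = 1 + z + 17/18z².

Find x<0 with |R(x)|<1.
x=-0.67: |R|=0.7540
R=1: x+17/18x²=0 ⇒ x=−18/17=-1.0588; min R=1−1/(4·17/18)=0.7353>−1
Confirm numerically:
  x=-0.929: |R|=0.88609 <1
  x=-0.909: |R|=0.87138 <1
  x=-0.857: |R|=0.83665 <1
  x=-0.849: |R|=0.83176 <1
  x=-1.631: |R|=1.88137 >1
  x=-1.274: |R|=1.25891 >1
  x=-1.130: |R|=1.07596 >1
Stable set (-1.0588, 0).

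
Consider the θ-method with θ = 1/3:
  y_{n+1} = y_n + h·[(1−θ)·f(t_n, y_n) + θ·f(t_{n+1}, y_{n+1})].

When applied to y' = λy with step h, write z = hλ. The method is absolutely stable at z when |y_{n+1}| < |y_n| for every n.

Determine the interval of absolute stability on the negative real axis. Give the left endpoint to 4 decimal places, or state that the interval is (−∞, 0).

(-6.0000, 0).

Test eqn y'=λy, z=hλ:
  y_{n+1} = y_n + z·[2/3·y_n + 1/3·y_{n+1}] ⇒ (1 − 1/3z)y_{n+1} = (1 + 2/3z)y_n
  Hence R(z) = (1 + 2/3z)/(1 − 1/3z).

Solve |R(x)|<1 on ℝ⁻.
x=-1.31: |R|=0.0882
R=−1: 1+2/3x = −1+1/3x ⇒ -1/3x=2 ⇒ x=2/(-1/3)=-6.0000
Confirm numerically:
  x=-5.835: |R|=0.98132 <1
  x=-2.525: |R|=0.37104 <1
  x=-2.489: |R|=0.36036 <1
  x=-6.341: |R|=1.03651 >1
  x=-6.038: |R|=1.00420 >1
Stable set (-6.0000, 0).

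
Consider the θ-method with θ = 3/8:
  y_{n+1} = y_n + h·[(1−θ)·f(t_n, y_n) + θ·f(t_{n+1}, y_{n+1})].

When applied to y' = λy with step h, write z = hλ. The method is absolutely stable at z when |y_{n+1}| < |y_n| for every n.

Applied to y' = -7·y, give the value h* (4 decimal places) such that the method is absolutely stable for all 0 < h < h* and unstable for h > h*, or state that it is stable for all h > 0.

On y'=λy, z=hλ:
  y_{n+1} = y_n + z·[5/8·y_n + 3/8·y_{n+1}] ⇒ (1 − 3/8z)y_{n+1} = (1 + 5/8z)y_n
  R(z) = (1 + 5/8z)/(1 − 3/8z).

Need |R(x)|<1, x<0.
x=-0.56: |R|=0.5372
R=−1: 1+5/8x = −1+3/8x ⇒ -1/4x=2 ⇒ x=2/(-1/4)=-8.0000
Confirm numerically:
  x=-7.818: |R|=0.98843 <1
  x=-6.076: |R|=0.85329 <1
  x=-3.366: |R|=0.48790 <1
  x=-8.146: |R|=1.00900 >1
  x=-8.074: |R|=1.00459 >1
  x=-8.041: |R|=1.00255 >1
So |R|<1 on (-8.0000, 0).

(-8.0000,0); λ=-7 ⇒ h* = (8)/7 = 1.1429.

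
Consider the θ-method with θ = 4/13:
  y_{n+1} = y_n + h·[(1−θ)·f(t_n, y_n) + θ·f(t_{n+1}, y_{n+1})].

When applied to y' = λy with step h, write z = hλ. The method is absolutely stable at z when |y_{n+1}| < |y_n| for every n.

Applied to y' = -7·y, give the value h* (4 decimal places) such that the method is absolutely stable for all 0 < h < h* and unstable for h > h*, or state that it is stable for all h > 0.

(-5.2000,0); λ=-7 ⇒ h* = (26/5)/7 = 0.7429.

With y'=λy (z=hλ):
  y_{n+1} = y_n + z·[9/13·y_n + 4/13·y_{n+1}] ⇒ (1 − 4/13z)y_{n+1} = (1 + 9/13z)y_n
  R(z) = (1 + 9/13z)/(1 − 4/13z).

Need |R(x)|<1, x<0.
x=-0.38: |R|=0.6598
R=−1: 1+9/13x = −1+4/13x ⇒ -5/13x=2 ⇒ x=2/(-5/13)=-5.2000
Confirm numerically:
  x=-5.161: |R|=0.99420 <1
  x=-2.867: |R|=0.52325 <1
  x=-2.523: |R|=0.42036 <1
  x=-5.567: |R|=1.05203 >1
  x=-5.560: |R|=1.05108 >1
Interval (-5.2000, 0).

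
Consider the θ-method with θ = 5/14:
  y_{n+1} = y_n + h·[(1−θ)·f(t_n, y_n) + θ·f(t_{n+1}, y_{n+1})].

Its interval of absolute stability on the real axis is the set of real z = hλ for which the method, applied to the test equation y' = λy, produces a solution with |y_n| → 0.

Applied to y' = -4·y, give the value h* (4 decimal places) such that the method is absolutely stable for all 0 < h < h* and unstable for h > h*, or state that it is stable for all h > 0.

Set f=λy, z=hλ:
  y_{n+1} = y_n + z·[9/14·y_n + 5/14·y_{n+1}] ⇒ (1 − 5/14z)y_{n+1} = (1 + 9/14z)y_n
  so R(z) = (1 + 9/14z)/(1 − 5/14z).

Find x<0 with |R(x)|<1.
x=-0.8: |R|=0.3778
R=−1: 1+9/14x = −1+5/14x ⇒ -2/7x=2 ⇒ x=2/(-2/7)=-7.0000
Confirm numerically:
  x=-6.190: |R|=0.92792 <1
  x=-6.181: |R|=0.92705 <1
  x=-5.436: |R|=0.84808 <1
  x=-4.251: |R|=0.68810 <1
  x=-7.559: |R|=1.04317 >1
  x=-7.286: |R|=1.02268 >1
  x=-7.040: |R|=1.00325 >1
Interval (-7.0000, 0).

(-7.0000,0); λ=-4 ⇒ h* = (7)/4 = 1.7500.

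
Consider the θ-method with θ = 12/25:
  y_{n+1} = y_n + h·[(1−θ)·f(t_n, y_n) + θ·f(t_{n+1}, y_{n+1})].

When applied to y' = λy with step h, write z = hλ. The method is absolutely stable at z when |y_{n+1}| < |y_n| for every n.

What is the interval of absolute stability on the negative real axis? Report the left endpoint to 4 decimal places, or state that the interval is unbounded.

On y'=λy, z=hλ:
  y_{n+1} = y_n + z·[13/25·y_n + 12/25·y_{n+1}] ⇒ (1 − 12/25z)y_{n+1} = (1 + 13/25z)y_n
  ⇒ R(z) = (1 + 13/25z)/(1 − 12/25z).

Find x<0 with |R(x)|<1.
x=-0.81: |R|=0.4168
R=−1: 1+13/25x = −1+12/25x ⇒ -1/25x=2 ⇒ x=2/(-1/25)=-50.0000
Confirm numerically:
  x=-44.857: |R|=0.99087 <1
  x=-32.744: |R|=0.95871 <1
  x=-28.919: |R|=0.94333 <1
  x=-24.297: |R|=0.91881 <1
  x=-50.382: |R|=1.00061 >1
  x=-50.179: |R|=1.00029 >1
  x=-50.151: |R|=1.00024 >1
Interval (-50.0000, 0).

z∈(-50.0000,0).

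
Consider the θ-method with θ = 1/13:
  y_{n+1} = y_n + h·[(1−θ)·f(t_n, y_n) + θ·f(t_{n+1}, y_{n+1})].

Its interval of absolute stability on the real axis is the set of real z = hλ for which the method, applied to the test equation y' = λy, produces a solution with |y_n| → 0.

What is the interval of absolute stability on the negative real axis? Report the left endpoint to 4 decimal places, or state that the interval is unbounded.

(-2.3636, 0).

On y'=λy, z=hλ:
  y_{n+1} = y_n + z·[12/13·y_n + 1/13·y_{n+1}] ⇒ (1 − 1/13z)y_{n+1} = (1 + 12/13z)y_n
  so R(z) = (1 + 12/13z)/(1 − 1/13z).

Need |R(x)|<1, x<0.
x=-0.95: |R|=0.1147
R=−1: 1+12/13x = −1+1/13x ⇒ -11/13x=2 ⇒ x=2/(-11/13)=-2.3636
Confirm numerically:
  x=-2.323: |R|=0.97083 <1
  x=-1.877: |R|=0.64018 <1
  x=-1.349: |R|=0.22218 <1
  x=-0.977: |R|=0.09129 <1
  x=-2.829: |R|=1.32339 >1
  x=-2.756: |R|=1.27393 >1
Stable set (-2.3636, 0).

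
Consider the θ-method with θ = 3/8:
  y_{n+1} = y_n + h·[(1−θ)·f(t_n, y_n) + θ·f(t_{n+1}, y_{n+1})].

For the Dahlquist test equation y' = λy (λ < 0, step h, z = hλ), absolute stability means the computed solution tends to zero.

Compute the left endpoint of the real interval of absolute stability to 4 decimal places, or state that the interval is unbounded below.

left endpoint -8.0000.

Set f=λy, z=hλ:
  y_{n+1} = y_n + z·[5/8·y_n + 3/8·y_{n+1}] ⇒ (1 − 3/8z)y_{n+1} = (1 + 5/8z)y_n
  so R(z) = (1 + 5/8z)/(1 − 3/8z).

Find x<0 with |R(x)|<1.
x=-0.76: |R|=0.4086
R=−1: 1+5/8x = −1+3/8x ⇒ -1/4x=2 ⇒ x=2/(-1/4)=-8.0000
Confirm numerically:
  x=-6.719: |R|=0.90901 <1
  x=-5.834: |R|=0.83013 <1
  x=-4.267: |R|=0.64107 <1
  x=-3.952: |R|=0.59226 <1
  x=-8.094: |R|=1.00582 >1
  x=-8.024: |R|=1.00150 >1
Stable set (-8.0000, 0).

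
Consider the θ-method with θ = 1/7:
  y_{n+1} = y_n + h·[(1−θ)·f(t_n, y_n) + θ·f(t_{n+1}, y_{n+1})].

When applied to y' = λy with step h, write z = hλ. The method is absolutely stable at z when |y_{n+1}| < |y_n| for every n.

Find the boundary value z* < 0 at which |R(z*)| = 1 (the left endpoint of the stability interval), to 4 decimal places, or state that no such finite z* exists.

Test eqn y'=λy, z=hλ:
  y_{n+1} = y_n + z·[6/7·y_n + 1/7·y_{n+1}] ⇒ (1 − 1/7z)y_{n+1} = (1 + 6/7z)y_n
  ⇒ R(z) = (1 + 6/7z)/(1 − 1/7z).

Boundary: |R(x)|=1, x<0.
x=-1.22: |R|=0.0389
R=−1: 1+6/7x = −1+1/7x ⇒ -5/7x=2 ⇒ x=2/(-5/7)=-2.8000
Confirm numerically:
  x=-2.534: |R|=0.86050 <1
  x=-2.481: |R|=0.83177 <1
  x=-1.843: |R|=0.45889 <1
  x=-1.778: |R|=0.41786 <1
  x=-2.999: |R|=1.09951 >1
  x=-2.871: |R|=1.03596 >1
  x=-2.838: |R|=1.01931 >1
Stable set (-2.8000, 0).

left endpoint -2.8000.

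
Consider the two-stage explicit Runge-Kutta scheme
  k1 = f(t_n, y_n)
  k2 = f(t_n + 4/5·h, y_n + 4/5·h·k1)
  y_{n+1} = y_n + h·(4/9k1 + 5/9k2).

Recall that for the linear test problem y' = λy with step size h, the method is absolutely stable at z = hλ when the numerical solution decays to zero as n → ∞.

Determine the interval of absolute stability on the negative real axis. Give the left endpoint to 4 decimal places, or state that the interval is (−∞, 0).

(-2.2500, 0).

On y'=λy, z=hλ:
  k1=λy_n ⇒ h·k1=z·y_n;  k2=λ(1+4/5z)y_n ⇒ h·k2=z(1+4/5z)y_n
  y_{n+1}/y_n = 1 + 4/9z + 5/9z(1+4/5z) = 1 + z + 4/9z²
  ⇒ R(z) = 1 + z + 4/9z².

Need |R(x)|<1, x<0.
x=-0.45: |R|=0.6400
R=1: x+4/9x²=0 ⇒ x=−9/4=-2.2500; min R=1−1/(4·4/9)=0.4375>−1
Confirm numerically:
  x=-1.986: |R|=0.76698 <1
  x=-1.065: |R|=0.43910 <1
  x=-0.936: |R|=0.45338 <1
  x=-2.733: |R|=1.58668 >1
  x=-2.685: |R|=1.51910 >1
  x=-2.563: |R|=1.35654 >1
Stable set (-2.2500, 0).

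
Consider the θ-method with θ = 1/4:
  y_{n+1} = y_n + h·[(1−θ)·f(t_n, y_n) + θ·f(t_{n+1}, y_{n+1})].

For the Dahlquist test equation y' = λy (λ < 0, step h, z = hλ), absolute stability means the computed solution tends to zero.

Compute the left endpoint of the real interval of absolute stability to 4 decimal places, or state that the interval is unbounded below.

z* = -4.0000.

Test eqn y'=λy, z=hλ:
  y_{n+1} = y_n + z·[3/4·y_n + 1/4·y_{n+1}] ⇒ (1 − 1/4z)y_{n+1} = (1 + 3/4z)y_n
  Hence R(z) = (1 + 3/4z)/(1 − 1/4z).

Need |R(x)|<1, x<0.
x=-1.25: |R|=0.0476
R=−1: 1+3/4x = −1+1/4x ⇒ -1/2x=2 ⇒ x=2/(-1/2)=-4.0000
Confirm numerically:
  x=-3.138: |R|=0.75848 <1
  x=-2.604: |R|=0.57723 <1
  x=-2.193: |R|=0.41644 <1
  x=-1.689: |R|=0.18755 <1
  x=-4.440: |R|=1.10427 >1
  x=-4.116: |R|=1.02859 >1
  x=-4.073: |R|=1.01808 >1
Interval (-4.0000, 0).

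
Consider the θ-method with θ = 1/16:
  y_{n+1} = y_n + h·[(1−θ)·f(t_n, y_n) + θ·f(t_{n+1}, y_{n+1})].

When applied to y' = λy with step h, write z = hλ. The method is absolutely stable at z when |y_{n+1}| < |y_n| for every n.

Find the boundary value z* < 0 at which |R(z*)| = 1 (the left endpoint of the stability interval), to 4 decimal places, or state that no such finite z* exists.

Set f=λy, z=hλ:
  y_{n+1} = y_n + z·[15/16·y_n + 1/16·y_{n+1}] ⇒ (1 − 1/16z)y_{n+1} = (1 + 15/16z)y_n
  ⇒ R(z) = (1 + 15/16z)/(1 − 1/16z).

Boundary: |R(x)|=1, x<0.
x=-0.42: |R|=0.5907
R=−1: 1+15/16x = −1+1/16x ⇒ -7/8x=2 ⇒ x=2/(-7/8)=-2.2857
Confirm numerically:
  x=-2.246: |R|=0.96953 <1
  x=-1.733: |R|=0.56364 <1
  x=-1.412: |R|=0.29750 <1
  x=-1.010: |R|=0.04997 <1
  x=-2.698: |R|=1.30870 >1
  x=-2.677: |R|=1.29330 >1
  x=-2.486: |R|=1.15168 >1
So |R|<1 on (-2.2857, 0).

left endpoint -2.2857.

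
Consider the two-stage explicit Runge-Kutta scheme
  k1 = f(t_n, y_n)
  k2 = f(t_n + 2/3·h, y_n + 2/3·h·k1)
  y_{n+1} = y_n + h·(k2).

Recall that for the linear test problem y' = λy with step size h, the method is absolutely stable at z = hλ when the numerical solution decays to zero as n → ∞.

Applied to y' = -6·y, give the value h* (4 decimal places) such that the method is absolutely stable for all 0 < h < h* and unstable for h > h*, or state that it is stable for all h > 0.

(-1.5000,0); λ=-6 ⇒ h* = (3/2)/6 = 0.2500.

Test eqn y'=λy, z=hλ:
  k1=λy_n ⇒ h·k1=z·y_n;  k2=λ(1+2/3z)y_n ⇒ h·k2=z(1+2/3z)y_n
  y_{n+1}/y_n = 1 + z(1+2/3z) = 1 + z + 2/3z²
  Hence R(z) = 1 + z + 2/3z².

Boundary: |R(x)|=1, x<0.
x=-1.8: |R|=1.3600
R=1: x+2/3x²=0 ⇒ x=−3/2=-1.5000; min R=1−1/(4·2/3)=0.6250>−1
Confirm numerically:
  x=-1.365: |R|=0.87715 <1
  x=-1.275: |R|=0.80875 <1
  x=-1.221: |R|=0.77289 <1
  x=-0.974: |R|=0.65845 <1
  x=-1.895: |R|=1.49902 >1
  x=-1.748: |R|=1.28900 >1
  x=-1.572: |R|=1.07546 >1
So |R|<1 on (-1.5000, 0).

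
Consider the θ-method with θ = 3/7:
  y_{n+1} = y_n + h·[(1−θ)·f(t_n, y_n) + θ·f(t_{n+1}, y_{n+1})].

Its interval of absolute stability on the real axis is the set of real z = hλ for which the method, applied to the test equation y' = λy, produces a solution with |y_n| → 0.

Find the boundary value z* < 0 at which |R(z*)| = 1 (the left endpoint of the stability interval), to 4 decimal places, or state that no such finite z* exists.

On y'=λy, z=hλ:
  y_{n+1} = y_n + z·[4/7·y_n + 3/7·y_{n+1}] ⇒ (1 − 3/7z)y_{n+1} = (1 + 4/7z)y_n
  Hence R(z) = (1 + 4/7z)/(1 − 3/7z).

Find x<0 with |R(x)|<1.
x=-0.61: |R|=0.5164
R=−1: 1+4/7x = −1+3/7x ⇒ -1/7x=2 ⇒ x=2/(-1/7)=-14.0000
Confirm numerically:
  x=-13.818: |R|=0.99624 <1
  x=-8.928: |R|=0.84987 <1
  x=-7.637: |R|=0.78727 <1
  x=-7.292: |R|=0.76770 <1
  x=-14.358: |R|=1.00715 >1
  x=-14.271: |R|=1.00544 >1
  x=-14.036: |R|=1.00073 >1
Interval (-14.0000, 0).

z* = -14.0000.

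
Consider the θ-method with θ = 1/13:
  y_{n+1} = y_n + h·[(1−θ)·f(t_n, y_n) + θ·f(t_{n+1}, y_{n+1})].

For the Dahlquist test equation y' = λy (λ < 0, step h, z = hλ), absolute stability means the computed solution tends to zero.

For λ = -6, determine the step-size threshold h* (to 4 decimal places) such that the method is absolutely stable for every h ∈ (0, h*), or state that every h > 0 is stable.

Test eqn y'=λy, z=hλ:
  y_{n+1} = y_n + z·[12/13·y_n + 1/13·y_{n+1}] ⇒ (1 − 1/13z)y_{n+1} = (1 + 12/13z)y_n
  Hence R(z) = (1 + 12/13z)/(1 − 1/13z).

Solve |R(x)|<1 on ℝ⁻.
x=-0.61: |R|=0.4173
R=−1: 1+12/13x = −1+1/13x ⇒ -11/13x=2 ⇒ x=2/(-11/13)=-2.3636
Confirm numerically:
  x=-2.178: |R|=0.86546 <1
  x=-1.810: |R|=0.58879 <1
  x=-1.654: |R|=0.46731 <1
  x=-2.873: |R|=1.35299 >1
  x=-2.616: |R|=1.17777 >1
So |R|<1 on (-2.3636, 0).

(-2.3636,0); λ=-6 ⇒ h* = (26/11)/6 = 0.3939.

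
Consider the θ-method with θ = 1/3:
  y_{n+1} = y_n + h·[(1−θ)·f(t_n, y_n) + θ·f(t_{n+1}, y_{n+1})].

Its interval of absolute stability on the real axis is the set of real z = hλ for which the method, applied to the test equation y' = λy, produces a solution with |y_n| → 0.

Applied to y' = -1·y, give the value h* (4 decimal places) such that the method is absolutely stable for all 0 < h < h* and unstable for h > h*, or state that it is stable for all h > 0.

(-6.0000,0); λ=-1 ⇒ h* = (6)/1 = 6.0000.

On y'=λy, z=hλ:
  y_{n+1} = y_n + z·[2/3·y_n + 1/3·y_{n+1}] ⇒ (1 − 1/3z)y_{n+1} = (1 + 2/3z)y_n
  ⇒ R(z) = (1 + 2/3z)/(1 − 1/3z).

Boundary: |R(x)|=1, x<0.
x=-0.83: |R|=0.3499
R=−1: 1+2/3x = −1+1/3x ⇒ -1/3x=2 ⇒ x=2/(-1/3)=-6.0000
Confirm numerically:
  x=-5.743: |R|=0.97061 <1
  x=-5.120: |R|=0.89163 <1
  x=-3.918: |R|=0.69905 <1
  x=-3.084: |R|=0.52071 <1
  x=-6.508: |R|=1.05343 >1
  x=-6.105: |R|=1.01153 >1
Interval (-6.0000, 0).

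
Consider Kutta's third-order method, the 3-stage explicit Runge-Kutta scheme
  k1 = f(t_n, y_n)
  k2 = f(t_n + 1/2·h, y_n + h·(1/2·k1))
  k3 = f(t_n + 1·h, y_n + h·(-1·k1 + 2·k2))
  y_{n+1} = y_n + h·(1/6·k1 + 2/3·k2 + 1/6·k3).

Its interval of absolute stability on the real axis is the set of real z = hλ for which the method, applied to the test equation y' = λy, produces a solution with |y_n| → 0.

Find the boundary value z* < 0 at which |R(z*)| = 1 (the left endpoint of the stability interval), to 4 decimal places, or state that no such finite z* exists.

On y'=λy, z=hλ:
  order 3, 3-stage ⇒ R(z)=1+z+z^2/2+z^3/6
  (e.g. R(-1.07)=0.29828, |R|=0.29828)

Find x<0 with |R(x)|<1.
x=-1.07: |R|=0.2983
|R(-2.85)|=1.6469 |R(-2.54)|=1.0454 |R(-1.61)|=0.0095
Bisect:
  x_lo=-2.9094 |R|=1.7816  x_hi=-0.1214 |R|=0.8857
  mid=-1.51540 |R|=0.05282 →hi
  mid=-2.21239 |R|=0.56988 →hi
  mid=-2.56089 |R|=1.08094 →lo
  mid=-2.38664 |R|=0.80436 →hi
  mid=-2.47377 |R|=0.93705 →hi
  mid=-2.51733 |R|=1.00756 →lo
  mid=-2.49555 |R|=0.97195 →hi
  ...
  [-2.51291,-2.51274] ⇒ x*=-2.5127
Stable set (-2.5127, 0).

left endpoint -2.5127.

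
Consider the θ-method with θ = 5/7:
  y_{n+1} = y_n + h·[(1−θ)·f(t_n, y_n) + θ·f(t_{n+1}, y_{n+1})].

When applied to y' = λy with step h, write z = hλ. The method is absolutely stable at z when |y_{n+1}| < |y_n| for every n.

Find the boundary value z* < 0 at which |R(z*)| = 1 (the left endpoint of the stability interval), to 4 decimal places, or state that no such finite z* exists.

On y'=λy, z=hλ:
  y_{n+1} = y_n + z·[2/7·y_n + 5/7·y_{n+1}] ⇒ (1 − 5/7z)y_{n+1} = (1 + 2/7z)y_n
  R(z) = (1 + 2/7z)/(1 − 5/7z).

Boundary: |R(x)|=1, x<0.
x=-1.2: |R|=0.3538
x=-2: |R|=0.1765
x=-10: |R|=0.2281
x=-100: |R|=0.3807
θ=5/7≥1/2 ⇒ |1+2/7x|<|1−5/7x| ∀x<0 ⇒ stable on all of ℝ⁻.

interval (−∞, 0).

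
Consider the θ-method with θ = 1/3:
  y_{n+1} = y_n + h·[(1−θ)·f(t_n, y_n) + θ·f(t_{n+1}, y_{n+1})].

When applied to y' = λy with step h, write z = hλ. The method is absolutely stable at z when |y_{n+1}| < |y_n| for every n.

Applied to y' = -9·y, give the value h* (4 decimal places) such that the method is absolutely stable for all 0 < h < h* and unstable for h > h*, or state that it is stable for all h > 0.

On y'=λy, z=hλ:
  y_{n+1} = y_n + z·[2/3·y_n + 1/3·y_{n+1}] ⇒ (1 − 1/3z)y_{n+1} = (1 + 2/3z)y_n
  ⇒ R(z) = (1 + 2/3z)/(1 − 1/3z).

Find x<0 with |R(x)|<1.
x=-1.04: |R|=0.2277
R=−1: 1+2/3x = −1+1/3x ⇒ -1/3x=2 ⇒ x=2/(-1/3)=-6.0000
Confirm numerically:
  x=-5.906: |R|=0.98945 <1
  x=-4.321: |R|=0.77066 <1
  x=-3.891: |R|=0.69395 <1
  x=-3.206: |R|=0.54979 <1
  x=-6.550: |R|=1.05759 >1
  x=-6.284: |R|=1.03059 >1
  x=-6.273: |R|=1.02944 >1
So |R|<1 on (-6.0000, 0).

(-6.0000,0); λ=-9 ⇒ h* = (6)/9 = 0.6667.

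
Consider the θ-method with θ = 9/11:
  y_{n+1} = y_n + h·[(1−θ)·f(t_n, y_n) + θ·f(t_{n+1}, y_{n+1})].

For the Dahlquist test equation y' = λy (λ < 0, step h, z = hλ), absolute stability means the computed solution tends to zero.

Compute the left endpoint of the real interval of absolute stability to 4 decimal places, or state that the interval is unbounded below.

With y'=λy (z=hλ):
  y_{n+1} = y_n + z·[2/11·y_n + 9/11·y_{n+1}] ⇒ (1 − 9/11z)y_{n+1} = (1 + 2/11z)y_n
  so R(z) = (1 + 2/11z)/(1 − 9/11z).

Find x<0 with |R(x)|<1.
x=-1.36: |R|=0.3563
x=-2: |R|=0.2414
x=-10: |R|=0.0891
x=-100: |R|=0.2075
θ=9/11≥1/2 ⇒ |1+2/11x|<|1−9/11x| ∀x<0 ⇒ unbounded interval.

unbounded; (−∞, 0).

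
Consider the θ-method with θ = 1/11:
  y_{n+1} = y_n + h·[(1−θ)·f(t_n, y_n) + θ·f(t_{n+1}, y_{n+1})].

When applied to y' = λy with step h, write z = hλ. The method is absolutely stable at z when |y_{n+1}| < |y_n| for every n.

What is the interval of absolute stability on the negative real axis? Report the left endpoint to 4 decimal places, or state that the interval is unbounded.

z∈(-2.4444,0).

On y'=λy, z=hλ:
  y_{n+1} = y_n + z·[10/11·y_n + 1/11·y_{n+1}] ⇒ (1 − 1/11z)y_{n+1} = (1 + 10/11z)y_n
  ⇒ R(z) = (1 + 10/11z)/(1 − 1/11z).

Solve |R(x)|<1 on ℝ⁻.
x=-0.9: |R|=0.1681
R=−1: 1+10/11x = −1+1/11x ⇒ -9/11x=2 ⇒ x=2/(-9/11)=-2.4444
Confirm numerically:
  x=-2.396: |R|=0.96745 <1
  x=-2.036: |R|=0.71801 <1
  x=-1.669: |R|=0.44913 <1
  x=-1.362: |R|=0.21194 <1
  x=-2.973: |R|=1.34044 >1
  x=-2.684: |R|=1.15756 >1
  x=-2.489: |R|=1.02973 >1
Stable set (-2.4444, 0).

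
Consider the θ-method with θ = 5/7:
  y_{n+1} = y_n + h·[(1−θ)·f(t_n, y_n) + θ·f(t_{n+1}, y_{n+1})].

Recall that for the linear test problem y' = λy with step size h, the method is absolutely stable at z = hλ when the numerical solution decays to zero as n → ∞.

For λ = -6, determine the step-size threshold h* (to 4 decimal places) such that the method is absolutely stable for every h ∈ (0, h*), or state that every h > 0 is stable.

interval (−∞, 0). Any h>0 works for λ=-6.

On y'=λy, z=hλ:
  y_{n+1} = y_n + z·[2/7·y_n + 5/7·y_{n+1}] ⇒ (1 − 5/7z)y_{n+1} = (1 + 2/7z)y_n
  R(z) = (1 + 2/7z)/(1 − 5/7z).

Need |R(x)|<1, x<0.
x=-1.77: |R|=0.2183
x=-2: |R|=0.1765
x=-10: |R|=0.2281
x=-100: |R|=0.3807
θ=5/7≥1/2 ⇒ |1+2/7x|<|1−5/7x| ∀x<0 ⇒ unbounded interval.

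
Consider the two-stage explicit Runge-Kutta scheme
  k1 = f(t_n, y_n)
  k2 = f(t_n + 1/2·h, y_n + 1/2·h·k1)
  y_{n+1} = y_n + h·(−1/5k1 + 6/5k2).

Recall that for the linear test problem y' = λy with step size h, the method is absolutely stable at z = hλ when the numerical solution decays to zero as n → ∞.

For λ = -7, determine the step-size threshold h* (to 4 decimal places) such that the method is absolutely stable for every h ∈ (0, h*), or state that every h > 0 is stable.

With y'=λy (z=hλ):
  k1=λy_n ⇒ h·k1=z·y_n;  k2=λ(1+1/2z)y_n ⇒ h·k2=z(1+1/2z)y_n
  y_{n+1}/y_n = 1 − 1/5z + 6/5z(1+1/2z) = 1 + z + 3/5z²
  Hence R(z) = 1 + z + 3/5z².

Boundary: |R(x)|=1, x<0.
x=-1.08: |R|=0.6198
R=1: x+3/5x²=0 ⇒ x=−5/3=-1.6667; min R=1−1/(4·3/5)=0.5833>−1
Confirm numerically:
  x=-0.770: |R|=0.58574 <1
  x=-0.725: |R|=0.59038 <1
  x=-0.674: |R|=0.59857 <1
  x=-2.199: |R|=1.70236 >1
  x=-1.770: |R|=1.10974 >1
  x=-1.766: |R|=1.10525 >1
Interval (-1.6667, 0).

(-1.6667,0); λ=-7 ⇒ h* = (5/3)/7 = 0.2381.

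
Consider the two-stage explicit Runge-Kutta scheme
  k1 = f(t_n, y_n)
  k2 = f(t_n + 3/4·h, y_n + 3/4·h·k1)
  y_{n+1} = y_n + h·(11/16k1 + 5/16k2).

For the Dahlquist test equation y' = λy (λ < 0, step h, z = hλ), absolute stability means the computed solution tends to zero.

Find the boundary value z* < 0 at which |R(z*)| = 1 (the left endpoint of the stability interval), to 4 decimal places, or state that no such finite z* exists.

z* = -4.2667.

With y'=λy (z=hλ):
  k1=λy_n ⇒ h·k1=z·y_n;  k2=λ(1+3/4z)y_n ⇒ h·k2=z(1+3/4z)y_n
  y_{n+1}/y_n = 1 + 11/16z + 5/16z(1+3/4z) = 1 + z + 15/64z²
  R(z) = 1 + z + 15/64z².

Solve |R(x)|<1 on ℝ⁻.
x=-1.52: |R|=0.0215
R=1: x+15/64x²=0 ⇒ x=−64/15=-4.2667; min R=1−1/(4·15/64)=-0.0667>−1
Confirm numerically:
  x=-4.203: |R|=0.93728 <1
  x=-3.924: |R|=0.68485 <1
  x=-3.754: |R|=0.54893 <1
  x=-1.882: |R|=0.05186 <1
  x=-4.763: |R|=1.55407 >1
  x=-4.385: |R|=1.12162 >1
Stable set (-4.2667, 0).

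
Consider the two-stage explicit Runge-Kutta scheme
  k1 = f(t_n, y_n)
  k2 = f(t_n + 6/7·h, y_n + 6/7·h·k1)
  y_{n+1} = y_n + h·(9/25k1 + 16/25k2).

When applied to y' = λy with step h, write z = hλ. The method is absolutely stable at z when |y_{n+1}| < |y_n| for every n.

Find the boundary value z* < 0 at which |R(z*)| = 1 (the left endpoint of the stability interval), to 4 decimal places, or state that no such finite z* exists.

Test eqn y'=λy, z=hλ:
  k1=λy_n ⇒ h·k1=z·y_n;  k2=λ(1+6/7z)y_n ⇒ h·k2=z(1+6/7z)y_n
  y_{n+1}/y_n = 1 + 9/25z + 16/25z(1+6/7z) = 1 + z + 96/175z²
  R(z) = 1 + z + 96/175z².

Need |R(x)|<1, x<0.
x=-0.8: |R|=0.5511
R=1: x+96/175x²=0 ⇒ x=−175/96=-1.8229; min R=1−1/(4·96/175)=0.5443>−1
Confirm numerically:
  x=-1.755: |R|=0.93461 <1
  x=-1.101: |R|=0.56398 <1
  x=-0.767: |R|=0.55572 <1
  x=-0.730: |R|=0.56233 <1
  x=-1.961: |R|=1.14854 >1
  x=-1.946: |R|=1.13139 >1
  x=-1.914: |R|=1.09563 >1
Stable set (-1.8229, 0).

left endpoint -1.8229.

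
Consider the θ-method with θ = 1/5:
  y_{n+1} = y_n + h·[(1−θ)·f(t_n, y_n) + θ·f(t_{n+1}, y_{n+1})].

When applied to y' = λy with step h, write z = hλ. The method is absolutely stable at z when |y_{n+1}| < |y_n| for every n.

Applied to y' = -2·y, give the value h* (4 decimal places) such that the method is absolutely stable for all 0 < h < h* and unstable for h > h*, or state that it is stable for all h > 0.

(-3.3333,0); λ=-2 ⇒ h* = (10/3)/2 = 1.6667.

On y'=λy, z=hλ:
  y_{n+1} = y_n + z·[4/5·y_n + 1/5·y_{n+1}] ⇒ (1 − 1/5z)y_{n+1} = (1 + 4/5z)y_n
  Hence R(z) = (1 + 4/5z)/(1 − 1/5z).

Need |R(x)|<1, x<0.
x=-1.43: |R|=0.1120
R=−1: 1+4/5x = −1+1/5x ⇒ -3/5x=2 ⇒ x=2/(-3/5)=-3.3333
Confirm numerically:
  x=-2.540: |R|=0.68435 <1
  x=-2.335: |R|=0.59168 <1
  x=-2.248: |R|=0.55077 <1
  x=-3.842: |R|=1.17259 >1
  x=-3.677: |R|=1.11882 >1
  x=-3.578: |R|=1.08557 >1
Interval (-3.3333, 0).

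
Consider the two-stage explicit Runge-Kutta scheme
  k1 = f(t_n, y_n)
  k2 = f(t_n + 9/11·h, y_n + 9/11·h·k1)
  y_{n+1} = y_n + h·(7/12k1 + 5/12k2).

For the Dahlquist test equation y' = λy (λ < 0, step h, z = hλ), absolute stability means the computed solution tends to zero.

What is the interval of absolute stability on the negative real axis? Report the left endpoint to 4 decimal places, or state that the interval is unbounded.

(-2.9333, 0).

Set f=λy, z=hλ:
  k1=λy_n ⇒ h·k1=z·y_n;  k2=λ(1+9/11z)y_n ⇒ h·k2=z(1+9/11z)y_n
  y_{n+1}/y_n = 1 + 7/12z + 5/12z(1+9/11z) = 1 + z + 15/44z²
  ⇒ R(z) = 1 + z + 15/44z².

Boundary: |R(x)|=1, x<0.
x=-0.64: |R|=0.4996
R=1: x+15/44x²=0 ⇒ x=−44/15=-2.9333; min R=1−1/(4·15/44)=0.2667>−1
Confirm numerically:
  x=-2.520: |R|=0.64491 <1
  x=-1.815: |R|=0.30803 <1
  x=-1.615: |R|=0.27417 <1
  x=-1.302: |R|=0.27591 <1
  x=-3.477: |R|=1.64443 >1
  x=-3.462: |R|=1.62395 >1
Interval (-2.9333, 0).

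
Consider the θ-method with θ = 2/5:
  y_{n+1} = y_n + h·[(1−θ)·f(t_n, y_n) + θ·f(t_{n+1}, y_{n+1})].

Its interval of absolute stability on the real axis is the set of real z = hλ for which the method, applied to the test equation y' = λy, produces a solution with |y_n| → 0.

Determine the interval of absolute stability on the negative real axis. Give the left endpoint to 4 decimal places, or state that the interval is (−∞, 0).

z∈(-10.0000,0).

With y'=λy (z=hλ):
  y_{n+1} = y_n + z·[3/5·y_n + 2/5·y_{n+1}] ⇒ (1 − 2/5z)y_{n+1} = (1 + 3/5z)y_n
  so R(z) = (1 + 3/5z)/(1 − 2/5z).

Find x<0 with |R(x)|<1.
x=-0.87: |R|=0.3546
R=−1: 1+3/5x = −1+2/5x ⇒ -1/5x=2 ⇒ x=2/(-1/5)=-10.0000
Confirm numerically:
  x=-8.416: |R|=0.92745 <1
  x=-8.128: |R|=0.91193 <1
  x=-4.397: |R|=0.59381 <1
  x=-10.489: |R|=1.01882 >1
  x=-10.345: |R|=1.01343 >1
  x=-10.078: |R|=1.00310 >1
Interval (-10.0000, 0).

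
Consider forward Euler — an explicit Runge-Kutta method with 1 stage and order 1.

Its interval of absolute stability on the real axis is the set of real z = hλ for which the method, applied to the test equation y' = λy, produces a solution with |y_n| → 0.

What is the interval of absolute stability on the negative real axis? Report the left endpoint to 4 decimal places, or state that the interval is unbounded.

(-2.0000, 0).

On y'=λy, z=hλ:
  order 1, 1-stage ⇒ R(z)=1+z
  (e.g. R(-0.83)=0.17000, |R|=0.17000)

Need |R(x)|<1, x<0.
x=-0.83: |R|=0.1700
|R(-2.05)|=1.0500 |R(-1.13)|=0.1300 |R(-0.64)|=0.3600
Bisect:
  x_lo=-2.6200 |R|=1.6200  x_hi=-0.1773 |R|=0.8227
  mid=-1.39867 |R|=0.39867 →hi
  mid=-2.00935 |R|=1.00935 →lo
  mid=-1.70401 |R|=0.70401 →hi
  mid=-1.85668 |R|=0.85668 →hi
  mid=-1.93301 |R|=0.93301 →hi
  mid=-1.97118 |R|=0.97118 →hi
  mid=-1.99026 |R|=0.99026 →hi
  mid=-1.99981 |R|=0.99981 →hi
  mid=-2.00458 |R|=1.00458 →lo
  ...
  [-2.00010,-1.99996] ⇒ x*=-2.0000
So |R|<1 on (-2.0000, 0).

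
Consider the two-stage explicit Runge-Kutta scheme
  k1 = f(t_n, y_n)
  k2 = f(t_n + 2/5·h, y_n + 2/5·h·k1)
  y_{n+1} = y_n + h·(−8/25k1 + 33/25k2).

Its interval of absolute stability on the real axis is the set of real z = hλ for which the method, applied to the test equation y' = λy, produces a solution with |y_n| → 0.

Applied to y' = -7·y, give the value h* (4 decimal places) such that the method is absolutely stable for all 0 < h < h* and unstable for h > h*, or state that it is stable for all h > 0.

With y'=λy (z=hλ):
  k1=λy_n ⇒ h·k1=z·y_n;  k2=λ(1+2/5z)y_n ⇒ h·k2=z(1+2/5z)y_n
  y_{n+1}/y_n = 1 − 8/25z + 33/25z(1+2/5z) = 1 + z + 66/125z²
  Hence R(z) = 1 + z + 66/125z².

Find x<0 with |R(x)|<1.
x=-1.03: |R|=0.5302
R=1: x+66/125x²=0 ⇒ x=−125/66=-1.8939; min R=1−1/(4·66/125)=0.5265>−1
Confirm numerically:
  x=-1.586: |R|=0.74213 <1
  x=-1.391: |R|=0.63062 <1
  x=-1.141: |R|=0.54639 <1
  x=-1.022: |R|=0.52949 <1
  x=-2.448: |R|=1.71615 >1
  x=-2.385: |R|=1.61838 >1
  x=-2.184: |R|=1.33448 >1
So |R|<1 on (-1.8939, 0).

(-1.8939,0); λ=-7 ⇒ h* = (125/66)/7 = 0.2706.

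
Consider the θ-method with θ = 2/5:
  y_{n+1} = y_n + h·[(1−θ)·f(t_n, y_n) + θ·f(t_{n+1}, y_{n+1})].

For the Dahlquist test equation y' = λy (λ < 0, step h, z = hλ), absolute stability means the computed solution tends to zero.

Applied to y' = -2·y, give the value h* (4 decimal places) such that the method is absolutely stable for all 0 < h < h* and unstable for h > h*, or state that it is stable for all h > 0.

On y'=λy, z=hλ:
  y_{n+1} = y_n + z·[3/5·y_n + 2/5·y_{n+1}] ⇒ (1 − 2/5z)y_{n+1} = (1 + 3/5z)y_n
  ⇒ R(z) = (1 + 3/5z)/(1 − 2/5z).

Solve |R(x)|<1 on ℝ⁻.
x=-1.1: |R|=0.2361
R=−1: 1+3/5x = −1+2/5x ⇒ -1/5x=2 ⇒ x=2/(-1/5)=-10.0000
Confirm numerically:
  x=-8.788: |R|=0.94631 <1
  x=-4.999: |R|=0.66656 <1
  x=-4.691: |R|=0.63086 <1
  x=-10.509: |R|=1.01956 >1
  x=-10.112: |R|=1.00444 >1
  x=-10.105: |R|=1.00417 >1
So |R|<1 on (-10.0000, 0).

(-10.0000,0); λ=-2 ⇒ h* = (10)/2 = 5.0000.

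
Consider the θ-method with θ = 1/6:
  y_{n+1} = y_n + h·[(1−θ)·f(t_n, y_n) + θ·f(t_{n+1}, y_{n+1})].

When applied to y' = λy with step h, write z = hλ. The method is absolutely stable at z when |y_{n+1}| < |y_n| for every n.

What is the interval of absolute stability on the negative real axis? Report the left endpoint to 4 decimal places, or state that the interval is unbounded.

z∈(-3.0000,0).

Test eqn y'=λy, z=hλ:
  y_{n+1} = y_n + z·[5/6·y_n + 1/6·y_{n+1}] ⇒ (1 − 1/6z)y_{n+1} = (1 + 5/6z)y_n
  ⇒ R(z) = (1 + 5/6z)/(1 − 1/6z).

Boundary: |R(x)|=1, x<0.
x=-0.98: |R|=0.1576
R=−1: 1+5/6x = −1+1/6x ⇒ -2/3x=2 ⇒ x=2/(-2/3)=-3.0000
Confirm numerically:
  x=-2.714: |R|=0.86872 <1
  x=-2.131: |R|=0.57250 <1
  x=-1.897: |R|=0.44131 <1
  x=-3.530: |R|=1.22246 >1
  x=-3.504: |R|=1.21212 >1
Stable set (-3.0000, 0).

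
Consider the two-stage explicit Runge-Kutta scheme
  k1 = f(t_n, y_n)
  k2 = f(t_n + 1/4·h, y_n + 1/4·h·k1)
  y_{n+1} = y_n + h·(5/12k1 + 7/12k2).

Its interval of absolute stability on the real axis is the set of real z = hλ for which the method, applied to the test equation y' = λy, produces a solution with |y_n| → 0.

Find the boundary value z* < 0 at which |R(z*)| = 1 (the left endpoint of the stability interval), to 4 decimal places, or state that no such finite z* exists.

z* = -6.8571.

Set f=λy, z=hλ:
  k1=λy_n ⇒ h·k1=z·y_n;  k2=λ(1+1/4z)y_n ⇒ h·k2=z(1+1/4z)y_n
  y_{n+1}/y_n = 1 + 5/12z + 7/12z(1+1/4z) = 1 + z + 7/48z²
  ⇒ R(z) = 1 + z + 7/48z².

Boundary: |R(x)|=1, x<0.
x=-0.91: |R|=0.2108
R=1: x+7/48x²=0 ⇒ x=−48/7=-6.8571; min R=1−1/(4·7/48)=-0.7143>−1
Confirm numerically:
  x=-6.317: |R|=0.50240 <1
  x=-4.542: |R|=0.53349 <1
  x=-4.532: |R|=0.53673 <1
  x=-7.159: |R|=1.31515 >1
  x=-6.956: |R|=1.10028 >1
So |R|<1 on (-6.8571, 0).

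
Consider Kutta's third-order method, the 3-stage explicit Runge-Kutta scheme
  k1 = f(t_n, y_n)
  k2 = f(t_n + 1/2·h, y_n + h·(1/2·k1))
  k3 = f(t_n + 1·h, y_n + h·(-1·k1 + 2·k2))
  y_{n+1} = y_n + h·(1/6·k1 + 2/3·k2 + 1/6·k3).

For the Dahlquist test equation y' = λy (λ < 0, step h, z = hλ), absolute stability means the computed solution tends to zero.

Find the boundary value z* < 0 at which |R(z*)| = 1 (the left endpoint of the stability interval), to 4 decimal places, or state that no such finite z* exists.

z* = -2.5127.

Test eqn y'=λy, z=hλ:
  order 3, 3-stage ⇒ R(z)=1+z+z^2/2+z^3/6
  (e.g. R(-0.47)=0.62315, |R|=0.62315)

Boundary: |R(x)|=1, x<0.
x=-0.47: |R|=0.6231
|R(-1.64)|=0.0304 |R(-1.25)|=0.2057 |R(-1.18)|=0.2424
Bisect:
  x_lo=-3.1855 |R|=2.4991  x_hi=-0.1127 |R|=0.8934
  mid=-1.64906 |R|=0.03677 →hi
  mid=-2.41726 |R|=0.84975 →hi
  mid=-2.80135 |R|=1.54154 →lo
  mid=-2.60931 |R|=1.16597 →lo
  mid=-2.51328 |R|=1.00088 →lo
  mid=-2.46527 |R|=0.92363 →hi
  mid=-2.48927 |R|=0.96182 →hi
  mid=-2.50128 |R|=0.98124 →hi
  mid=-2.50728 |R|=0.99104 →hi
  ...
  [-2.51291,-2.51272] ⇒ x*=-2.5127
Stable set (-2.5127, 0).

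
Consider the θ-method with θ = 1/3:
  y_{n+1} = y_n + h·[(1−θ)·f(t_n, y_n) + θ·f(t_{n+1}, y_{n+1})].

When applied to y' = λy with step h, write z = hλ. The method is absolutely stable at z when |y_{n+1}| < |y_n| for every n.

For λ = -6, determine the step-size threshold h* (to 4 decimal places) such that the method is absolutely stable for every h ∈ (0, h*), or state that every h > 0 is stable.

(-6.0000,0); λ=-6 ⇒ h* = (6)/6 = 1.0000.

On y'=λy, z=hλ:
  y_{n+1} = y_n + z·[2/3·y_n + 1/3·y_{n+1}] ⇒ (1 − 1/3z)y_{n+1} = (1 + 2/3z)y_n
  ⇒ R(z) = (1 + 2/3z)/(1 − 1/3z).

Find x<0 with |R(x)|<1.
x=-1.56: |R|=0.0263
R=−1: 1+2/3x = −1+1/3x ⇒ -1/3x=2 ⇒ x=2/(-1/3)=-6.0000
Confirm numerically:
  x=-5.187: |R|=0.90070 <1
  x=-4.980: |R|=0.87218 <1
  x=-4.281: |R|=0.76391 <1
  x=-3.090: |R|=0.52217 <1
  x=-6.196: |R|=1.02131 >1
  x=-6.166: |R|=1.01811 >1
  x=-6.144: |R|=1.01575 >1
Interval (-6.0000, 0).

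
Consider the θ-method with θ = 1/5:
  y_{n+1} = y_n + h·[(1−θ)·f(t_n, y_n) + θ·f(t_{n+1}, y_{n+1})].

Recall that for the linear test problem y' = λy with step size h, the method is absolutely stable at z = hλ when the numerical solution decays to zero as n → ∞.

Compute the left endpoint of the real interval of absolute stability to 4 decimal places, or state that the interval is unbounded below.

On y'=λy, z=hλ:
  y_{n+1} = y_n + z·[4/5·y_n + 1/5·y_{n+1}] ⇒ (1 − 1/5z)y_{n+1} = (1 + 4/5z)y_n
  R(z) = (1 + 4/5z)/(1 − 1/5z).

Solve |R(x)|<1 on ℝ⁻.
x=-1.28: |R|=0.0191
R=−1: 1+4/5x = −1+1/5x ⇒ -3/5x=2 ⇒ x=2/(-3/5)=-3.3333
Confirm numerically:
  x=-3.039: |R|=0.89016 <1
  x=-2.996: |R|=0.87344 <1
  x=-2.353: |R|=0.60003 <1
  x=-2.236: |R|=0.54505 <1
  x=-3.723: |R|=1.13401 >1
  x=-3.660: |R|=1.11316 >1
Interval (-3.3333, 0).

z* = -3.3333.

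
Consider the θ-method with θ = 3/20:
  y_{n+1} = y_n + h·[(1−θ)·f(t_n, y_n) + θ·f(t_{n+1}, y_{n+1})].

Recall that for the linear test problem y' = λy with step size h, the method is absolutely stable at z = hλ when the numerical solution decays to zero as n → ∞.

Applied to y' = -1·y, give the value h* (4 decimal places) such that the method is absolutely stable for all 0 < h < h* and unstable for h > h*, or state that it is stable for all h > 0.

(-2.8571,0); λ=-1 ⇒ h* = (20/7)/1 = 2.8571.

With y'=λy (z=hλ):
  y_{n+1} = y_n + z·[17/20·y_n + 3/20·y_{n+1}] ⇒ (1 − 3/20z)y_{n+1} = (1 + 17/20z)y_n
  R(z) = (1 + 17/20z)/(1 − 3/20z).

Need |R(x)|<1, x<0.
x=-1.01: |R|=0.1229
R=−1: 1+17/20x = −1+3/20x ⇒ -7/10x=2 ⇒ x=2/(-7/10)=-2.8571
Confirm numerically:
  x=-2.602: |R|=0.87154 <1
  x=-2.316: |R|=0.71887 <1
  x=-2.269: |R|=0.69284 <1
  x=-2.104: |R|=0.59927 <1
  x=-3.145: |R|=1.13691 >1
  x=-3.079: |R|=1.10624 >1
  x=-3.060: |R|=1.09733 >1
Stable set (-2.8571, 0).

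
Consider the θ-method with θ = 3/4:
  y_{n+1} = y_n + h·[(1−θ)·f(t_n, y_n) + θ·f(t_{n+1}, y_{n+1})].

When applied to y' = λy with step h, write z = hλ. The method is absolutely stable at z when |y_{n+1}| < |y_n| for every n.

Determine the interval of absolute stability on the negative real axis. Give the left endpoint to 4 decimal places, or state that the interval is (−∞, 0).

Set f=λy, z=hλ:
  y_{n+1} = y_n + z·[1/4·y_n + 3/4·y_{n+1}] ⇒ (1 − 3/4z)y_{n+1} = (1 + 1/4z)y_n
  so R(z) = (1 + 1/4z)/(1 − 3/4z).

Need |R(x)|<1, x<0.
x=-0.8: |R|=0.5000
x=-2: |R|=0.2000
x=-10: |R|=0.1765
x=-100: |R|=0.3158
θ=3/4≥1/2 ⇒ |1+1/4x|<|1−3/4x| ∀x<0 ⇒ stable on all of ℝ⁻.

interval (−∞, 0).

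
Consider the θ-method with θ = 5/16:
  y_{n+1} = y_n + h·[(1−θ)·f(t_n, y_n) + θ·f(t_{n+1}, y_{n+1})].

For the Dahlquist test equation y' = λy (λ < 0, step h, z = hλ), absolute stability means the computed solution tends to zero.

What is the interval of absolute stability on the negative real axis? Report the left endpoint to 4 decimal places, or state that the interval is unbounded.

(-5.3333, 0).

On y'=λy, z=hλ:
  y_{n+1} = y_n + z·[11/16·y_n + 5/16·y_{n+1}] ⇒ (1 − 5/16z)y_{n+1} = (1 + 11/16z)y_n
  Hence R(z) = (1 + 11/16z)/(1 − 5/16z).

Need |R(x)|<1, x<0.
x=-1.12: |R|=0.1704
R=−1: 1+11/16x = −1+5/16x ⇒ -3/8x=2 ⇒ x=2/(-3/8)=-5.3333
Confirm numerically:
  x=-5.095: |R|=0.96552 <1
  x=-3.041: |R|=0.55924 <1
  x=-3.024: |R|=0.55476 <1
  x=-3.007: |R|=0.55025 <1
  x=-5.685: |R|=1.04750 >1
  x=-5.398: |R|=1.00903 >1
Interval (-5.3333, 0).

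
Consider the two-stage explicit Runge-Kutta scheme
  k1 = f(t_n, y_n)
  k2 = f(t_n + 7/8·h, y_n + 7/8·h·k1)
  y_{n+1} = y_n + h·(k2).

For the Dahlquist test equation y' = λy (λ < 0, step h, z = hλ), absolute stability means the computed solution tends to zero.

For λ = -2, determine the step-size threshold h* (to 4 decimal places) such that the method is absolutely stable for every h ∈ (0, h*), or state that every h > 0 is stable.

With y'=λy (z=hλ):
  k1=λy_n ⇒ h·k1=z·y_n;  k2=λ(1+7/8z)y_n ⇒ h·k2=z(1+7/8z)y_n
  y_{n+1}/y_n = 1 + z(1+7/8z) = 1 + z + 7/8z²
  R(z) = 1 + z + 7/8z².

Solve |R(x)|<1 on ℝ⁻.
x=-1.77: |R|=1.9713
R=1: x+7/8x²=0 ⇒ x=−8/7=-1.1429; min R=1−1/(4·7/8)=0.7143>−1
Confirm numerically:
  x=-0.936: |R|=0.83058 <1
  x=-0.661: |R|=0.72131 <1
  x=-0.556: |R|=0.71449 <1
  x=-0.544: |R|=0.71494 <1
  x=-1.655: |R|=1.74165 >1
  x=-1.463: |R|=1.40982 >1
  x=-1.163: |R|=1.02050 >1
Stable set (-1.1429, 0).

(-1.1429,0); λ=-2 ⇒ h* = (8/7)/2 = 0.5714.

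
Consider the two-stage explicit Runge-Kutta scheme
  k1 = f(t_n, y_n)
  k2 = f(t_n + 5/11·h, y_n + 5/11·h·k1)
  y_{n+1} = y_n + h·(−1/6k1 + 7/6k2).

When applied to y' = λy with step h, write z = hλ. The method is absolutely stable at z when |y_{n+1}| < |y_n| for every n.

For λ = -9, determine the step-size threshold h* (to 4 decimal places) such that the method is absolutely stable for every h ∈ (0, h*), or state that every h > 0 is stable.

(-1.8857,0); λ=-9 ⇒ h* = (66/35)/9 = 0.2095.

Set f=λy, z=hλ:
  k1=λy_n ⇒ h·k1=z·y_n;  k2=λ(1+5/11z)y_n ⇒ h·k2=z(1+5/11z)y_n
  y_{n+1}/y_n = 1 − 1/6z + 7/6z(1+5/11z) = 1 + z + 35/66z²
  so R(z) = 1 + z + 35/66z².

Find x<0 with |R(x)|<1.
x=-0.83: |R|=0.5353
R=1: x+35/66x²=0 ⇒ x=−66/35=-1.8857; min R=1−1/(4·35/66)=0.5286>−1
Confirm numerically:
  x=-1.842: |R|=0.95730 <1
  x=-1.593: |R|=0.75272 <1
  x=-1.337: |R|=0.61095 <1
  x=-0.768: |R|=0.54479 <1
  x=-2.329: |R|=1.54749 >1
  x=-2.095: |R|=1.23251 >1
Interval (-1.8857, 0).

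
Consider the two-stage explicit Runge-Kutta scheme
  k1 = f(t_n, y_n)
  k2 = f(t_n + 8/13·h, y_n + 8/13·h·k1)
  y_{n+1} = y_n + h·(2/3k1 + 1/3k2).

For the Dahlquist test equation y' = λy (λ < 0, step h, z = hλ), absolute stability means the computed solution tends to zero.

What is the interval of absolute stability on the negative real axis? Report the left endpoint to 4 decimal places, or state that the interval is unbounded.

Test eqn y'=λy, z=hλ:
  k1=λy_n ⇒ h·k1=z·y_n;  k2=λ(1+8/13z)y_n ⇒ h·k2=z(1+8/13z)y_n
  y_{n+1}/y_n = 1 + 2/3z + 1/3z(1+8/13z) = 1 + z + 8/39z²
  R(z) = 1 + z + 8/39z².

Need |R(x)|<1, x<0.
x=-1.71: |R|=0.1102
R=1: x+8/39x²=0 ⇒ x=−39/8=-4.8750; min R=1−1/(4·8/39)=-0.2188>−1
Confirm numerically:
  x=-4.656: |R|=0.79084 <1
  x=-3.834: |R|=0.18129 <1
  x=-3.725: |R|=0.12128 <1
  x=-2.269: |R|=0.21293 <1
  x=-5.151: |R|=1.29163 >1
  x=-4.940: |R|=1.06587 >1
Interval (-4.8750, 0).

z∈(-4.8750,0).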